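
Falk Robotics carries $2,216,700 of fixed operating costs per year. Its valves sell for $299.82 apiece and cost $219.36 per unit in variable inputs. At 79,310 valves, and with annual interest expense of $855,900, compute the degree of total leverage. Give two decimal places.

Contribution at this volume is 79,310 × $80.46 = $6,381,282.60.
EBIT = $6,381,282.60 − $2,216,700 = $4,164,582.60. Interest = $855,900.00.
DOL = $6,381,282.60 ÷ $4,164,582.60 = 1.5323; DFL = $4,164,582.60 ÷ $3,308,682.60 = 1.2587.
DCL = DOL × DFL = 1.5323 × 1.2587 = 1.9287.

1.93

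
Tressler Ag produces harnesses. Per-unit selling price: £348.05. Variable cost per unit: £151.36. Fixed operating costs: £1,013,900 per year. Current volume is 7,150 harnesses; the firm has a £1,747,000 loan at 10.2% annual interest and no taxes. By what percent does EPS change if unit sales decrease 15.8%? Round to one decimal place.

-103.7%

Contribution at this volume is 7,150 × £196.69 = £1,406,333.50.
Subtracting fixed costs: EBIT = £1,406,333.50 − £1,013,900 = £392,433.50.
After interest of £178,194.00, pre-tax earnings = £214,239.50.
DCL = total CM / (EBIT − I) = £1,406,333.50 / £214,239.50 = 6.5643.
EPS therefore changes by 6.5643 × (-15.8%) = -103.7%.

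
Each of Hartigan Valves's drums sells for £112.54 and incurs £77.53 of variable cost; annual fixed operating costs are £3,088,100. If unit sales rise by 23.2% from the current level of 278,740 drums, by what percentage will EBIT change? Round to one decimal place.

+33.9%

At 278,740 units, contribution = 278,740 × £35.01 = £9,758,687.40.
Operating income = contribution − fixed costs = £9,758,687.40 − £3,088,100 = £6,670,587.40.
So DOL = total CM / EBIT = £9,758,687.40 / £6,670,587.40 = 1.4629.
%ΔEBIT = DOL × %ΔSales = 1.4629 × +23.2% = +33.9%.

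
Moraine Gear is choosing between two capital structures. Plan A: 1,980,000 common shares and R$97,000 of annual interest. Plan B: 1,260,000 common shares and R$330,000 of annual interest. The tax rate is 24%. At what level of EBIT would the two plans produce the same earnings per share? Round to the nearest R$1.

At indifference, (EBIT − 97,000)(1 − t)/1,980,000 = (EBIT − 330,000)(1 − t)/1,260,000.
The (1 − t) factor cancels: (EBIT − 97,000) × 1,260,000 = (EBIT − 330,000) × 1,980,000.
Solving, EBIT = (330,000·1,980,000 − 97,000·1,260,000) / (1,980,000 − 1,260,000) = 531,180,000,000 / 720,000 = 737,750.00.

R$737,750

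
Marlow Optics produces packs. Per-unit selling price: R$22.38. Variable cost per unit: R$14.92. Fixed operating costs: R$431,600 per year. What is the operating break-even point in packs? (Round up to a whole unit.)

57,856 packs

Unit CM = price − variable cost = R$22.38 − R$14.92 = R$7.46.
Units to break even: R$431,600 ÷ R$7.46 = 57,855.23, rounded up to 57,856.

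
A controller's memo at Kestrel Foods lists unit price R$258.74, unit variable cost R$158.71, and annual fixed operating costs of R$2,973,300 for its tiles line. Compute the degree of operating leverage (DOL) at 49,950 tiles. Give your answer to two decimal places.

At 49,950 units, contribution = 49,950 × R$100.03 = R$4,996,498.50.
Subtracting fixed costs: EBIT = R$4,996,498.50 − R$2,973,300 = R$2,023,198.50.
DOL = contribution ÷ EBIT = R$4,996,498.50 ÷ R$2,023,198.50 = 2.4696.

2.47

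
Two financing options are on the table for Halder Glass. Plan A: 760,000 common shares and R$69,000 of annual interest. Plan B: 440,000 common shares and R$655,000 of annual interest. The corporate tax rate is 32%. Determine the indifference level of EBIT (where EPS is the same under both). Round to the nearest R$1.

At indifference, (EBIT − 69,000)(1 − t)/760,000 = (EBIT − 655,000)(1 − t)/440,000.
The (1 − t) factor cancels: (EBIT − 69,000) × 440,000 = (EBIT − 655,000) × 760,000.
EBIT × (760,000 − 440,000) = 655,000 × 760,000 − 69,000 × 440,000 = 467,440,000,000, so EBIT = 467,440,000,000 ÷ 320,000 = 1,460,750.00.

R$1,460,750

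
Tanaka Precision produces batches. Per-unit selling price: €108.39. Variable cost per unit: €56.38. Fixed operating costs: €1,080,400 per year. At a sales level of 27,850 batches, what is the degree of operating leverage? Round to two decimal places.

At 27,850 units, contribution = 27,850 × €52.01 = €1,448,478.50.
EBIT = €1,448,478.50 − €1,080,400 = €368,078.50.
DOL = contribution ÷ EBIT = €1,448,478.50 ÷ €368,078.50 = 3.9352.

3.94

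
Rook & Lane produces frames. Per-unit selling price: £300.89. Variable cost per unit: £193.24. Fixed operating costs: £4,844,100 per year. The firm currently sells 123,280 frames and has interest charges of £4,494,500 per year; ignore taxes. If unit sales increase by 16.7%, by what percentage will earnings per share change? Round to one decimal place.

At 123,280 units, contribution = 123,280 × £107.65 = £13,271,092.00.
Subtracting fixed costs: EBIT = £13,271,092.00 − £4,844,100 = £8,426,992.00.
Interest = £4,494,500.00, so EBIT − I = £3,932,492.00.
DCL = total CM / (EBIT − I) = £13,271,092.00 / £3,932,492.00 = 3.3747.
%ΔEPS = DCL × %ΔSales = 3.3747 × +16.7% = +56.4%.

+56.4%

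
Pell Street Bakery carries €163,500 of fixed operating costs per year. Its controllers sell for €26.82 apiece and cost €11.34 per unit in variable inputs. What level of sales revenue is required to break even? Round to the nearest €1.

€283,273

Contribution margin per unit = €26.82 − €11.34 = €15.48, a CM ratio of €15.48 ÷ €26.82 = 0.5772.
Break-even revenue = fixed costs × price ÷ CM = €163,500 × €26.82 ÷ €15.48 = €283,273.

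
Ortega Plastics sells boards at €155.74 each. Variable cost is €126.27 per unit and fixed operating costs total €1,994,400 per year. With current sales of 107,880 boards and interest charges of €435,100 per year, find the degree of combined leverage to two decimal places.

Contribution at this volume is 107,880 × €29.47 = €3,179,223.60.
Subtracting fixed costs: EBIT = €3,179,223.60 − €1,994,400 = €1,184,823.60. Interest = €435,100.00.
DOL = €3,179,223.60 ÷ €1,184,823.60 = 2.6833; DFL = €1,184,823.60 ÷ €749,723.60 = 1.5803.
DCL = DOL × DFL = 2.6833 × 1.5803 = 4.2404.

4.24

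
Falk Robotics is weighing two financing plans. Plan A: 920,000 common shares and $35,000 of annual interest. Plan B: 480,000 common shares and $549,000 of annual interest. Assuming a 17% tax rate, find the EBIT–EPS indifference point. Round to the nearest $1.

$1,109,727

At indifference, (EBIT − 35,000)(1 − t)/920,000 = (EBIT − 549,000)(1 − t)/480,000.
The (1 − t) factor cancels: (EBIT − 35,000) × 480,000 = (EBIT − 549,000) × 920,000.
Solving, EBIT = (549,000·920,000 − 35,000·480,000) / (920,000 − 480,000) = 488,280,000,000 / 440,000 = 1,109,727.27.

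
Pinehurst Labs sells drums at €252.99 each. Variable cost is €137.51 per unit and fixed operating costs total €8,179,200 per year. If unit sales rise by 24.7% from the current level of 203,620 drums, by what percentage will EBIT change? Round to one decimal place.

At 203,620 units, contribution = 203,620 × €115.48 = €23,514,037.60.
Operating income = contribution − fixed costs = €23,514,037.60 − €8,179,200 = €15,334,837.60.
So DOL = total CM / EBIT = €23,514,037.60 / €15,334,837.60 = 1.5334.
Operating income changes by 1.5334 × +24.7% = +37.9%.

+37.9%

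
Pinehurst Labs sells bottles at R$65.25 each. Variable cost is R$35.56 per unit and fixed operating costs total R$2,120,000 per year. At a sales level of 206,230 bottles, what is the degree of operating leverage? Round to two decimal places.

Total contribution margin = 206,230 × R$29.69 = R$6,122,968.70.
Operating income = contribution − fixed costs = R$6,122,968.70 − R$2,120,000 = R$4,002,968.70.
Degree of operating leverage = R$6,122,968.70 / R$4,002,968.70 = 1.5296.

1.53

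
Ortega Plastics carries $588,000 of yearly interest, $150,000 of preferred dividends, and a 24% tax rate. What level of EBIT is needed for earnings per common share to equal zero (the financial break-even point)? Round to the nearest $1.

Grossing the preferred dividend up to pre-tax terms: $150,000 / (1 − 0.24) = $197,368.42.
Financial break-even EBIT = interest + D_p ÷ (1 − t) = $588,000 + $197,368.42 = $785,368.42.

$785,368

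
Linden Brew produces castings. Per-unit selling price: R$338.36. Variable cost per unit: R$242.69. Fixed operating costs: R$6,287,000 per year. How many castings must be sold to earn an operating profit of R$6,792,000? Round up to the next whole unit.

136,710 castings

Contribution margin per unit = R$338.36 − R$242.69 = R$95.67.
Required volume = (fixed costs + target profit) ÷ CM = (R$6,287,000 + R$6,792,000) ÷ R$95.67 = 136,709.52, so 136,710 castings.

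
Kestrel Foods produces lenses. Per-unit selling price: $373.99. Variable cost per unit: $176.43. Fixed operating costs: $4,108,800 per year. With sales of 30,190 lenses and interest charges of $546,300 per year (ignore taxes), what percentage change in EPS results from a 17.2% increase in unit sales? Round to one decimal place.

Total contribution margin = 30,190 × $197.56 = $5,964,336.40.
Operating income = contribution − fixed costs = $5,964,336.40 − $4,108,800 = $1,855,536.40.
After interest of $546,300.00, pre-tax earnings = $1,309,236.40.
DCL = total CM / (EBIT − I) = $5,964,336.40 / $1,309,236.40 = 4.5556.
%ΔEPS = DCL × %ΔSales = 4.5556 × +17.2% = +78.4%.

+78.4%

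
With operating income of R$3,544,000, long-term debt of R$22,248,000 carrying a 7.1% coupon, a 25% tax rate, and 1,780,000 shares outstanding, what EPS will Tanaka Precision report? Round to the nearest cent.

Pre-tax income = R$3,544,000 − R$1,579,608.00 = R$1,964,392.00.
After tax at 25%: net income = R$1,964,392.00 × 0.75 = R$1,473,294.00.
EPS = R$1,473,294.00 ÷ 1,780,000 = R$0.83.

R$0.83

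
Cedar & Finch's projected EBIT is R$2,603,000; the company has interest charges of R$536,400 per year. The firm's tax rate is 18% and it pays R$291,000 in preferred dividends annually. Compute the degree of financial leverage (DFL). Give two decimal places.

Interest = R$536,400.00.
Pre-tax preferred-dividend burden = R$291,000 ÷ (1 − 0.18) = R$354,878.05.
DFL = EBIT ÷ [EBIT − I − D_p/(1−t)] = R$2,603,000 ÷ [R$2,603,000 − R$536,400.00 − R$354,878.05] = R$2,603,000 ÷ R$1,711,721.95 = 1.5207.

1.52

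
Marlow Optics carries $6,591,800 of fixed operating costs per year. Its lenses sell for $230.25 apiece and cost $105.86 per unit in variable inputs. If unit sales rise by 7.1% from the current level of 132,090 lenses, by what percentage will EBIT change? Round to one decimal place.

Contribution at this volume is 132,090 × $124.39 = $16,430,675.10.
Subtracting fixed costs: EBIT = $16,430,675.10 − $6,591,800 = $9,838,875.10.
So DOL = total CM / EBIT = $16,430,675.10 / $9,838,875.10 = 1.6700.
Operating income changes by 1.6700 × +7.1% = +11.9%.

+11.9%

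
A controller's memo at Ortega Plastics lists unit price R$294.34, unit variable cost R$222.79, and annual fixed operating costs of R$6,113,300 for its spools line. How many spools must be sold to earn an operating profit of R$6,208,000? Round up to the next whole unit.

Each unit contributes R$294.34 − R$222.79 = R$71.55.
Required volume = (fixed costs + target profit) ÷ CM = (R$6,113,300 + R$6,208,000) ÷ R$71.55 = 172,205.45, so 172,206 spools.

172,206 spools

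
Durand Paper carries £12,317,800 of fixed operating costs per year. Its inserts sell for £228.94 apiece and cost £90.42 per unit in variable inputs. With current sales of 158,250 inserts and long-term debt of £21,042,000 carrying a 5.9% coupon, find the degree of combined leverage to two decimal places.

At 158,250 units, contribution = 158,250 × £138.52 = £21,920,790.00.
Operating income = contribution − fixed costs = £21,920,790.00 − £12,317,800 = £9,602,990.00. Interest = £1,241,478.00.
DOL = £21,920,790.00 ÷ £9,602,990.00 = 2.2827; DFL = £9,602,990.00 ÷ £8,361,512.00 = 1.1485.
Combined leverage = 2.2827 × 1.1485 = 2.6217.

2.62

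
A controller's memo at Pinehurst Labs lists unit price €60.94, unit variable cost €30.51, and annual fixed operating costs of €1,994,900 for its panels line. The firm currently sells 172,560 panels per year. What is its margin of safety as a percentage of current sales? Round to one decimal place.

Each unit contributes €60.94 − €30.51 = €30.43. Break-even units = €1,994,900 ÷ €30.43 = 65,557.02; break-even revenue = 65,557.02 × €60.94 = €3,995,044.56.
Actual sales revenue = 172,560 × €60.94 = €10,515,806.40.
Margin of safety = (€10,515,806.40 − €3,995,044.56) ÷ €10,515,806.40 = 62.0%.

62.0%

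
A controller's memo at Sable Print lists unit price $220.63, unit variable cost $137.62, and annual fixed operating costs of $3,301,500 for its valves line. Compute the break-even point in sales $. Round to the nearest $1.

Contribution margin per unit = $220.63 − $137.62 = $83.01, a CM ratio of $83.01 ÷ $220.63 = 0.3762.
Break-even revenue = fixed costs × price ÷ CM = $3,301,500 × $220.63 ÷ $83.01 = $8,774,966.

$8,774,966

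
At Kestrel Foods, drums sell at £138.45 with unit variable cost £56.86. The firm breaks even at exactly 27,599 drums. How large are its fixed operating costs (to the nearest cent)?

£2,251,802.41

Each unit contributes £138.45 − £56.86 = £81.59.
Since BE = FC / CM, FC = 27,599 × £81.59 = £2,251,802.41.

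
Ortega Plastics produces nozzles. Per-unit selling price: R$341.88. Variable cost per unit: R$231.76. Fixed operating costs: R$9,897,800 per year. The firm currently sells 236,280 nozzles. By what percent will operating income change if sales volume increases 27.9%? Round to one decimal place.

+45.0%

Total contribution margin = 236,280 × R$110.12 = R$26,019,153.60.
Operating income = contribution − fixed costs = R$26,019,153.60 − R$9,897,800 = R$16,121,353.60.
Degree of operating leverage = R$26,019,153.60 / R$16,121,353.60 = 1.6140.
%ΔEBIT = DOL × %ΔSales = 1.6140 × +27.9% = +45.0%.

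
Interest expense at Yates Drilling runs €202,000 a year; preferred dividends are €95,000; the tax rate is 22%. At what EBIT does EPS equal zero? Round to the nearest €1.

€323,795

Preferred dividends are paid after tax, so their pre-tax equivalent is €95,000 ÷ (1 − 0.22) = €121,794.87.
Financial break-even EBIT = interest + D_p ÷ (1 − t) = €202,000 + €121,794.87 = €323,794.87.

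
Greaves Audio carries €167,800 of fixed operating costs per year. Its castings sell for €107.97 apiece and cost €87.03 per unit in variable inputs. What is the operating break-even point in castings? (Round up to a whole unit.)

Contribution margin per unit = €107.97 − €87.03 = €20.94.
Break-even Q = €167,800 / €20.94 = 8,013.37 → 8,014 castings.

8,014 castings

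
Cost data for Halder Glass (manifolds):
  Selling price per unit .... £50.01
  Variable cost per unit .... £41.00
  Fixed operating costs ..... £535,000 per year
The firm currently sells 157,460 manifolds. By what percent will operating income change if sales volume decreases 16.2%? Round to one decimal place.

Contribution at this volume is 157,460 × £9.01 = £1,418,714.60.
Subtracting fixed costs: EBIT = £1,418,714.60 − £535,000 = £883,714.60.
DOL = contribution ÷ EBIT = £1,418,714.60 ÷ £883,714.60 = 1.6054.
So EBIT moves 1.6054 × (-16.2%) = -26.0%.

-26.0%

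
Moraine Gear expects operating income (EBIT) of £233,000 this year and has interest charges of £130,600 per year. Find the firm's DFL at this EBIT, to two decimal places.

2.28

Interest = £130,600.00.
Degree of financial leverage = EBIT / (EBIT − interest) = £233,000 / £102,400.00 = 2.2754.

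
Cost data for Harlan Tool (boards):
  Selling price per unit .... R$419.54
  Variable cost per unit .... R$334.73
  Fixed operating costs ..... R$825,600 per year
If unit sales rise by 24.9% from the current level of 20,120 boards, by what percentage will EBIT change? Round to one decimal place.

+48.2%

Contribution at this volume is 20,120 × R$84.81 = R$1,706,377.20.
Operating income = contribution − fixed costs = R$1,706,377.20 − R$825,600 = R$880,777.20.
So DOL = total CM / EBIT = R$1,706,377.20 / R$880,777.20 = 1.9374.
Operating income changes by 1.9374 × +24.9% = +48.2%.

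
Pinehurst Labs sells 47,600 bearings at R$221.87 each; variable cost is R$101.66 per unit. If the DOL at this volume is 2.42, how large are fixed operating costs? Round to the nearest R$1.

Total contribution margin = 47,600 × R$120.21 = R$5,721,996.00.
DOL = contribution / EBIT, so EBIT = R$5,721,996.00 / 2.42 = R$2,364,461.16.
And FC = contribution − EBIT = R$5,721,996.00 − R$2,364,461.16 = R$3,357,535.

R$3,357,535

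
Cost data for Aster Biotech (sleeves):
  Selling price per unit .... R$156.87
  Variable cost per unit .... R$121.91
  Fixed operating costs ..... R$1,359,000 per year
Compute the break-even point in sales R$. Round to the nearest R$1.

Contribution margin per unit = R$156.87 − R$121.91 = R$34.96, a CM ratio of R$34.96 ÷ R$156.87 = 0.2229.
Break-even sales = FC ÷ CM ratio = R$1,359,000 × R$156.87 / R$34.96 = R$6,098,007.

R$6,098,007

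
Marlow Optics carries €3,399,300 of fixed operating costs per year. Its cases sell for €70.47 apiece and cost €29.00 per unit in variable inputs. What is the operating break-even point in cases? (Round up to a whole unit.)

Contribution margin per unit = €70.47 − €29.00 = €41.47.
Break-even Q = €3,399,300 / €41.47 = 81,970.10 → 81,971 cases.

81,971 cases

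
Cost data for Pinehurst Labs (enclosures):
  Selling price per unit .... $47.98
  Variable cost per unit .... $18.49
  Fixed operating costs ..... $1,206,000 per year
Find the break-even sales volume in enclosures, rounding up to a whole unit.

Contribution margin per unit = $47.98 − $18.49 = $29.49.
Break-even volume = fixed costs ÷ CM per unit = $1,206,000 ÷ $29.49 = 40,895.22, so 40,896 enclosures.

40,896 enclosures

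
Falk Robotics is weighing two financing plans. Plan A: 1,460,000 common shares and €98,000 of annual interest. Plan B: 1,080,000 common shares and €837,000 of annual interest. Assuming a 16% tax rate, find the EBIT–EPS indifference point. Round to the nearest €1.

At indifference, (EBIT − 98,000)(1 − t)/1,460,000 = (EBIT − 837,000)(1 − t)/1,080,000.
Cancelling (1 − t) and cross-multiplying: 1,080,000·(EBIT − 98,000) = 1,460,000·(EBIT − 837,000).
EBIT × (1,460,000 − 1,080,000) = 837,000 × 1,460,000 − 98,000 × 1,080,000 = 1,116,180,000,000, so EBIT = 1,116,180,000,000 ÷ 380,000 = 2,937,315.79.

€2,937,316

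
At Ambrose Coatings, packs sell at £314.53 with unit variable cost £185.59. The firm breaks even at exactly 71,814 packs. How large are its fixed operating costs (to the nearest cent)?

£9,259,697.16

Contribution margin per unit = £314.53 − £185.59 = £128.94.
Fixed costs = break-even units × CM = 71,814 × £128.94 = £9,259,697.16.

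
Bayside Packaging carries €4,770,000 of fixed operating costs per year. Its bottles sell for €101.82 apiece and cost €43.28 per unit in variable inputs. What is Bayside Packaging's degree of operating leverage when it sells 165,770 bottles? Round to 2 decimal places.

Contribution at this volume is 165,770 × €58.54 = €9,704,175.80.
EBIT = €9,704,175.80 − €4,770,000 = €4,934,175.80.
DOL = contribution ÷ EBIT = €9,704,175.80 ÷ €4,934,175.80 = 1.9667.

1.97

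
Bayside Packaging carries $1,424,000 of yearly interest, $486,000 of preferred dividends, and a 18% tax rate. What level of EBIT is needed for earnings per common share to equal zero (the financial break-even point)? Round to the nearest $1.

$2,016,683

Preferred dividends are paid after tax, so their pre-tax equivalent is $486,000 ÷ (1 − 0.18) = $592,682.93.
EPS = 0 when EBIT covers interest plus the pre-tax preferred burden: $1,424,000 + $592,682.93 = $2,016,682.93.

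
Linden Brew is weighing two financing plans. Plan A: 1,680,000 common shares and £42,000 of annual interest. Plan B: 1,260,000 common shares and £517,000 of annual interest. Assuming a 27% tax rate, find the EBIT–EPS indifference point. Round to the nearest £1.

£1,942,000

Set EPS_A = EPS_B: (EBIT − £42,000)(1 − 0.27) ÷ 1,680,000 = (EBIT − £517,000)(1 − 0.27) ÷ 1,260,000.
The (1 − t) factor cancels: (EBIT − 42,000) × 1,260,000 = (EBIT − 517,000) × 1,680,000.
Solving, EBIT = (517,000·1,680,000 − 42,000·1,260,000) / (1,680,000 − 1,260,000) = 815,640,000,000 / 420,000 = 1,942,000.00.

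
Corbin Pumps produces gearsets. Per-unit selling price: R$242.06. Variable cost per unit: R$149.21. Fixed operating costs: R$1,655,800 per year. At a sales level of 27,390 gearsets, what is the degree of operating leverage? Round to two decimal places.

2.87

Total contribution margin = 27,390 × R$92.85 = R$2,543,161.50.
Operating income = contribution − fixed costs = R$2,543,161.50 − R$1,655,800 = R$887,361.50.
So DOL = total CM / EBIT = R$2,543,161.50 / R$887,361.50 = 2.8660.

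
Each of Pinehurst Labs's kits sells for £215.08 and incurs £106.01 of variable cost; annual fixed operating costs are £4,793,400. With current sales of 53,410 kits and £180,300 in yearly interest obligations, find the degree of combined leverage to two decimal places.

Contribution at this volume is 53,410 × £109.07 = £5,825,428.70.
Operating income = contribution − fixed costs = £5,825,428.70 − £4,793,400 = £1,032,028.70. Interest = £180,300.00.
DOL = £5,825,428.70 ÷ £1,032,028.70 = 5.6446; DFL = £1,032,028.70 ÷ £851,728.70 = 1.2117.
Combined leverage = 5.6446 × 1.2117 = 6.8396.

6.84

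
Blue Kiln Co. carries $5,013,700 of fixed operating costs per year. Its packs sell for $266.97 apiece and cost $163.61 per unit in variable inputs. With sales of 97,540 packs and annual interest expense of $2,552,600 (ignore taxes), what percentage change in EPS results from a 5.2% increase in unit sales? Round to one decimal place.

+20.8%

Total contribution margin = 97,540 × $103.36 = $10,081,734.40.
EBIT = $10,081,734.40 − $5,013,700 = $5,068,034.40.
Interest = $2,552,600.00, so EBIT − I = $2,515,434.40.
Degree of combined leverage = contribution ÷ (EBIT − I) = $10,081,734.40 ÷ $2,515,434.40 = 4.0079.
%ΔEPS = DCL × %ΔSales = 4.0079 × +5.2% = +20.8%.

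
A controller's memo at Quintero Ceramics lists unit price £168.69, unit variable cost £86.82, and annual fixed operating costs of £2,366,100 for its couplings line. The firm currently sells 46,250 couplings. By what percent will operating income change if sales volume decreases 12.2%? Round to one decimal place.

Contribution at this volume is 46,250 × £81.87 = £3,786,487.50.
Operating income = contribution − fixed costs = £3,786,487.50 − £2,366,100 = £1,420,387.50.
Degree of operating leverage = £3,786,487.50 / £1,420,387.50 = 2.6658.
%ΔEBIT = DOL × %ΔSales = 2.6658 × -12.2% = -32.5%.

-32.5%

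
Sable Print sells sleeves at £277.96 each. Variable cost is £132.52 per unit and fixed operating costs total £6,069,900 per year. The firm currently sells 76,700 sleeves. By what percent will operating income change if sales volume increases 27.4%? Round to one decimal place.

+60.1%

Total contribution margin = 76,700 × £145.44 = £11,155,248.00.
Subtracting fixed costs: EBIT = £11,155,248.00 − £6,069,900 = £5,085,348.00.
DOL = contribution ÷ EBIT = £11,155,248.00 ÷ £5,085,348.00 = 2.1936.
Operating income changes by 2.1936 × +27.4% = +60.1%.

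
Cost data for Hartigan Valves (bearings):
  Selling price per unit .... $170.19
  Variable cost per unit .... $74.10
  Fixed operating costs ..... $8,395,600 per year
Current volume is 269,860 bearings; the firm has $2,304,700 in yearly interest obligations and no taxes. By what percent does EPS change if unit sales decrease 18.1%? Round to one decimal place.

Contribution at this volume is 269,860 × $96.09 = $25,930,847.40.
Subtracting fixed costs: EBIT = $25,930,847.40 − $8,395,600 = $17,535,247.40.
After interest of $2,304,700.00, pre-tax earnings = $15,230,547.40.
DCL = total CM / (EBIT − I) = $25,930,847.40 / $15,230,547.40 = 1.7026.
EPS therefore changes by 1.7026 × (-18.1%) = -30.8%.

-30.8%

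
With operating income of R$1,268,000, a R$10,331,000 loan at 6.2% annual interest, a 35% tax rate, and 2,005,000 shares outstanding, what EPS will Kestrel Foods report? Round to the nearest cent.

R$0.20

Pre-tax income = R$1,268,000 − R$640,522.00 = R$627,478.00.
After tax at 35%: net income = R$627,478.00 × 0.65 = R$407,860.70.
Per share: R$407,860.70 / 2,005,000 shares = R$0.20.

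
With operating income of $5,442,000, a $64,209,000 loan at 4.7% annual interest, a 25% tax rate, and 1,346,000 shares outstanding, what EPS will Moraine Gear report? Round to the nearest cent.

$1.35

Pre-tax income = $5,442,000 − $3,017,823.00 = $2,424,177.00.
Net income = $2,424,177.00 × (1 − 0.25) = $1,818,132.75.
EPS = $1,818,132.75 ÷ 1,346,000 = $1.35.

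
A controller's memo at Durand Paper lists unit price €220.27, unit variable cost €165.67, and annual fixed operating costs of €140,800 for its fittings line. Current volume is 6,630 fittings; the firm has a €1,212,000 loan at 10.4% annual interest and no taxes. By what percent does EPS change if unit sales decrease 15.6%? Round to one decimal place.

-59.4%

Total contribution margin = 6,630 × €54.60 = €361,998.00.
Operating income = contribution − fixed costs = €361,998.00 − €140,800 = €221,198.00.
Interest = €126,048.00, so EBIT − I = €95,150.00.
DCL = total CM / (EBIT − I) = €361,998.00 / €95,150.00 = 3.8045.
EPS therefore changes by 3.8045 × (-15.6%) = -59.4%.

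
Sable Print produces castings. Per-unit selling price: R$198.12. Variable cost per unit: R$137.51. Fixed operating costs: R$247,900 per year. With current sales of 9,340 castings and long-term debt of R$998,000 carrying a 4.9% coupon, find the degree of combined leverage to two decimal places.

Total contribution margin = 9,340 × R$60.61 = R$566,097.40.
Operating income = contribution − fixed costs = R$566,097.40 − R$247,900 = R$318,197.40. Interest = R$48,902.00.
DOL = R$566,097.40 ÷ R$318,197.40 = 1.7791; DFL = R$318,197.40 ÷ R$269,295.40 = 1.1816.
Combined leverage = 1.7791 × 1.1816 = 2.1022.

2.10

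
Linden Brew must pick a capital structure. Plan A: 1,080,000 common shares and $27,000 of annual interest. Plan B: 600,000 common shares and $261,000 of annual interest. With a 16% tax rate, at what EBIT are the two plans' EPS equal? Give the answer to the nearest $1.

At indifference, (EBIT − 27,000)(1 − t)/1,080,000 = (EBIT − 261,000)(1 − t)/600,000.
The (1 − t) factor cancels: (EBIT − 27,000) × 600,000 = (EBIT − 261,000) × 1,080,000.
EBIT × (1,080,000 − 600,000) = 261,000 × 1,080,000 − 27,000 × 600,000 = 265,680,000,000, so EBIT = 265,680,000,000 ÷ 480,000 = 553,500.00.

$553,500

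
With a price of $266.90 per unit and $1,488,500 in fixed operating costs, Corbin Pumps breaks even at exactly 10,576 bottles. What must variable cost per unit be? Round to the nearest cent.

Contribution per unit must be FC / Q = $1,488,500 / 10,576 = $140.7432.
Variable cost per unit = $266.90 − $140.7432 = $126.16.

$126.16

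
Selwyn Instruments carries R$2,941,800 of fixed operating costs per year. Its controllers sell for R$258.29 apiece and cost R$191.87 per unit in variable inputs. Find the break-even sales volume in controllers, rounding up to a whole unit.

Contribution margin per unit = R$258.29 − R$191.87 = R$66.42.
Units to break even: R$2,941,800 ÷ R$66.42 = 44,290.88, rounded up to 44,291.

44,291 controllers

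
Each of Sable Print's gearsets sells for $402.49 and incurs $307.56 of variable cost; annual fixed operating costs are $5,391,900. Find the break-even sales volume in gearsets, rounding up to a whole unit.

Unit CM = price − variable cost = $402.49 − $307.56 = $94.93.
Units to break even: $5,391,900 ÷ $94.93 = 56,798.69, rounded up to 56,799.

56,799 gearsets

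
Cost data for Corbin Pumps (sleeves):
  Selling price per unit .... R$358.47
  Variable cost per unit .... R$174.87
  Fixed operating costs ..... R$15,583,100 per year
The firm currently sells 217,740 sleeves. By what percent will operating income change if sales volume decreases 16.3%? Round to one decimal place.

Contribution at this volume is 217,740 × R$183.60 = R$39,977,064.00.
EBIT = R$39,977,064.00 − R$15,583,100 = R$24,393,964.00.
Degree of operating leverage = R$39,977,064.00 / R$24,393,964.00 = 1.6388.
Operating income changes by 1.6388 × -16.3% = -26.7%.

-26.7%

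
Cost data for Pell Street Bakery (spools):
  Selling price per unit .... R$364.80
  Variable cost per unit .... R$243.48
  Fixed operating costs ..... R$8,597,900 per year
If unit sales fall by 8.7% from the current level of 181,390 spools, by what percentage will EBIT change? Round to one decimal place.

Total contribution margin = 181,390 × R$121.32 = R$22,006,234.80.
EBIT = R$22,006,234.80 − R$8,597,900 = R$13,408,334.80.
DOL = contribution ÷ EBIT = R$22,006,234.80 ÷ R$13,408,334.80 = 1.6412.
Operating income changes by 1.6412 × -8.7% = -14.3%.

-14.3%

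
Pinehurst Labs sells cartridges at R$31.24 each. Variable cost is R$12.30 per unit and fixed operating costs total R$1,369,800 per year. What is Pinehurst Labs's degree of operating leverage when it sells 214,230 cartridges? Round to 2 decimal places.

Total contribution margin = 214,230 × R$18.94 = R$4,057,516.20.
Operating income = contribution − fixed costs = R$4,057,516.20 − R$1,369,800 = R$2,687,716.20.
DOL = contribution ÷ EBIT = R$4,057,516.20 ÷ R$2,687,716.20 = 1.5097.

1.51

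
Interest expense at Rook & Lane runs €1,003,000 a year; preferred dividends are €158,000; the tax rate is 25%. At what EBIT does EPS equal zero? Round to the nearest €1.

Preferred dividends are paid after tax, so their pre-tax equivalent is €158,000 ÷ (1 − 0.25) = €210,666.67.
EPS = 0 when EBIT covers interest plus the pre-tax preferred burden: €1,003,000 + €210,666.67 = €1,213,666.67.

€1,213,667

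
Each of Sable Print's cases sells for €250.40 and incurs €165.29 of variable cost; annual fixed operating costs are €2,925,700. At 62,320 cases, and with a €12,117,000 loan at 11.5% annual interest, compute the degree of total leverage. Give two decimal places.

5.39

Contribution at this volume is 62,320 × €85.11 = €5,304,055.20.
Operating income = contribution − fixed costs = €5,304,055.20 − €2,925,700 = €2,378,355.20. Interest = €1,393,455.00.
DOL = €5,304,055.20 ÷ €2,378,355.20 = 2.2301; DFL = €2,378,355.20 ÷ €984,900.20 = 2.4148.
DCL = DOL × DFL = 2.2301 × 2.4148 = 5.3852.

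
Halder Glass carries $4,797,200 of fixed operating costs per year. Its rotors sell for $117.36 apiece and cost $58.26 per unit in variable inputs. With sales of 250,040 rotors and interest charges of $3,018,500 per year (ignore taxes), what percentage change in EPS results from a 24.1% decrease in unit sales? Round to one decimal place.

-51.2%

Contribution at this volume is 250,040 × $59.10 = $14,777,364.00.
Subtracting fixed costs: EBIT = $14,777,364.00 − $4,797,200 = $9,980,164.00.
After interest of $3,018,500.00, pre-tax earnings = $6,961,664.00.
Degree of combined leverage = contribution ÷ (EBIT − I) = $14,777,364.00 ÷ $6,961,664.00 = 2.1227.
%ΔEPS = DCL × %ΔSales = 2.1227 × -24.1% = -51.2%.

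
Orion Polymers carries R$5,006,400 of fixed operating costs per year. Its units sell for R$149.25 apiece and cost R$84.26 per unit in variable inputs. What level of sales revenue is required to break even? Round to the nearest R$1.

Contribution margin per unit = R$149.25 − R$84.26 = R$64.99, a CM ratio of R$64.99 ÷ R$149.25 = 0.4354.
Break-even revenue = fixed costs × price ÷ CM = R$5,006,400 × R$149.25 ÷ R$64.99 = R$11,497,233.

R$11,497,233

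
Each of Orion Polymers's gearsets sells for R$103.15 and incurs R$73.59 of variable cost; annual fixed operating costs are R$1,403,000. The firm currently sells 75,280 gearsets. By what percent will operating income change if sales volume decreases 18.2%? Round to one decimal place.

At 75,280 units, contribution = 75,280 × R$29.56 = R$2,225,276.80.
Subtracting fixed costs: EBIT = R$2,225,276.80 − R$1,403,000 = R$822,276.80.
Degree of operating leverage = R$2,225,276.80 / R$822,276.80 = 2.7062.
Operating income changes by 2.7062 × -18.2% = -49.3%.

-49.3%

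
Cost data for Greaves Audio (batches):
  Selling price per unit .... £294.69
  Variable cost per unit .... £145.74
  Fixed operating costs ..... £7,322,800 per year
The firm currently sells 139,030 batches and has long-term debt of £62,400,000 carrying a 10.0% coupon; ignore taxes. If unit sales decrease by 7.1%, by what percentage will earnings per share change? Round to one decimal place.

At 139,030 units, contribution = 139,030 × £148.95 = £20,708,518.50.
Operating income = contribution − fixed costs = £20,708,518.50 − £7,322,800 = £13,385,718.50.
Interest = £6,240,000.00, so EBIT − I = £7,145,718.50.
Degree of combined leverage = contribution ÷ (EBIT − I) = £20,708,518.50 ÷ £7,145,718.50 = 2.8980.
%ΔEPS = DCL × %ΔSales = 2.8980 × -7.1% = -20.6%.

-20.6%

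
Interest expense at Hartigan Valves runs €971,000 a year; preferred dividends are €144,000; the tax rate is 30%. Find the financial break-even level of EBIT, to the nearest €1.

€1,176,714

Grossing the preferred dividend up to pre-tax terms: €144,000 / (1 − 0.30) = €205,714.29.
Financial break-even EBIT = interest + D_p ÷ (1 − t) = €971,000 + €205,714.29 = €1,176,714.29.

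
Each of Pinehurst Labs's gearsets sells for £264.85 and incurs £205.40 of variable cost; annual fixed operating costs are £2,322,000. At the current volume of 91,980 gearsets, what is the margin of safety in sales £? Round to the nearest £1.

£14,016,383

Each unit contributes £264.85 − £205.40 = £59.45. Break-even units = £2,322,000 ÷ £59.45 = 39,058.03; break-even revenue = 39,058.03 × £264.85 = £10,344,519.76.
Current sales = 91,980 × £264.85 = £24,360,903.00.
Margin of safety = £24,360,903.00 − £10,344,519.76 = £14,016,383.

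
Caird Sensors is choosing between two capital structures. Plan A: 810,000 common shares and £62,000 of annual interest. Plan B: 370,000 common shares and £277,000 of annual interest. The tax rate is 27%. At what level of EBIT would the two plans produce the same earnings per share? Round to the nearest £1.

Set EPS_A = EPS_B: (EBIT − £62,000)(1 − 0.27) ÷ 810,000 = (EBIT − £277,000)(1 − 0.27) ÷ 370,000.
Cancelling (1 − t) and cross-multiplying: 370,000·(EBIT − 62,000) = 810,000·(EBIT − 277,000).
EBIT × (810,000 − 370,000) = 277,000 × 810,000 − 62,000 × 370,000 = 201,430,000,000, so EBIT = 201,430,000,000 ÷ 440,000 = 457,795.45.

£457,795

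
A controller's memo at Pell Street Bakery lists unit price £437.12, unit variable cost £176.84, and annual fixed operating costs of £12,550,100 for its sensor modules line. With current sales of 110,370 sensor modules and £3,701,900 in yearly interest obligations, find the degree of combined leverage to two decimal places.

Contribution at this volume is 110,370 × £260.28 = £28,727,103.60.
Operating income = contribution − fixed costs = £28,727,103.60 − £12,550,100 = £16,177,003.60. Interest = £3,701,900.00, so EBIT − I = £12,475,103.60.
Degree of total leverage = total CM / (EBIT − interest) = £28,727,103.60 / £12,475,103.60 = 2.3028.

2.30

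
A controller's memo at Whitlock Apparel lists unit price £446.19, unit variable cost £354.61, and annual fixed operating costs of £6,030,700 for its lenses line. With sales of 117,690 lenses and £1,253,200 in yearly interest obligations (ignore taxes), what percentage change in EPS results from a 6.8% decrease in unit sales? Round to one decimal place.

Total contribution margin = 117,690 × £91.58 = £10,778,050.20.
EBIT = £10,778,050.20 − £6,030,700 = £4,747,350.20.
Interest = £1,253,200.00, so EBIT − I = £3,494,150.20.
DCL = total CM / (EBIT − I) = £10,778,050.20 / £3,494,150.20 = 3.0846.
%ΔEPS = DCL × %ΔSales = 3.0846 × -6.8% = -21.0%.

-21.0%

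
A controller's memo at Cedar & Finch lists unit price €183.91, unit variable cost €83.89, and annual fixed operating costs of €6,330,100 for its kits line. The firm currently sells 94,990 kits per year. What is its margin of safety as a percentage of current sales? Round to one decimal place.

Each unit contributes €183.91 − €83.89 = €100.02. Break-even units = €6,330,100 ÷ €100.02 = 63,288.34; break-even revenue = 63,288.34 × €183.91 = €11,639,359.04.
Current sales = 94,990 × €183.91 = €17,469,610.90.
Margin of safety = (€17,469,610.90 − €11,639,359.04) ÷ €17,469,610.90 = 33.4%.

33.4%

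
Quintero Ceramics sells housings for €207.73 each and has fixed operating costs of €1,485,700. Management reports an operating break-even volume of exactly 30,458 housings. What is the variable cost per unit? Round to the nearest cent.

€158.95

At break-even, FC = Q × (P − VC), so P − VC = €1,485,700 ÷ 30,458 = €48.7786.
Variable cost per unit = €207.73 − €48.7786 = €158.95.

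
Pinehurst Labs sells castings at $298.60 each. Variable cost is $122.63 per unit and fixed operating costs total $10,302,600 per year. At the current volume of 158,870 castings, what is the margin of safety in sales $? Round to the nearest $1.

Unit CM = price − variable cost = $298.60 − $122.63 = $175.97. Break-even units = $10,302,600 ÷ $175.97 = 58,547.48; break-even revenue = 58,547.48 × $298.60 = $17,482,277.43.
Actual sales revenue = 158,870 × $298.60 = $47,438,582.00.
Margin of safety = $47,438,582.00 − $17,482,277.43 = $29,956,305.

$29,956,305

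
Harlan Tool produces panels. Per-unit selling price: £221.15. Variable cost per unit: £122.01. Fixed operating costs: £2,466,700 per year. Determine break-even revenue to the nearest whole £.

CM per unit = £221.15 − £122.01 = £99.14; CM ratio = £99.14 / £221.15 = 0.4483.
Break-even revenue = fixed costs × price ÷ CM = £2,466,700 × £221.15 ÷ £99.14 = £5,502,428.

£5,502,428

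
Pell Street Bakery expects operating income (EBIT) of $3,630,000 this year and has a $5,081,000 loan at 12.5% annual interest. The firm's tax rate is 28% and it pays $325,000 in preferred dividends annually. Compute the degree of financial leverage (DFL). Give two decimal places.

1.43

Interest = $635,125.00.
Preferred dividends grossed up pre-tax: $325,000 / (1 − 0.28) = $451,388.89.
DFL = EBIT ÷ [EBIT − I − D_p/(1−t)] = $3,630,000 ÷ [$3,630,000 − $635,125.00 − $451,388.89] = $3,630,000 ÷ $2,543,486.11 = 1.4272.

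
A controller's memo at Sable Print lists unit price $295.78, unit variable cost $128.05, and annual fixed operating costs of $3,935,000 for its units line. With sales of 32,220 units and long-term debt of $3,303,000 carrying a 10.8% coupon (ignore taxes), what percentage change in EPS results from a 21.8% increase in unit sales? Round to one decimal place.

Contribution at this volume is 32,220 × $167.73 = $5,404,260.60.
Operating income = contribution − fixed costs = $5,404,260.60 − $3,935,000 = $1,469,260.60.
Interest = $356,724.00, so EBIT − I = $1,112,536.60.
Degree of combined leverage = contribution ÷ (EBIT − I) = $5,404,260.60 ÷ $1,112,536.60 = 4.8576.
%ΔEPS = DCL × %ΔSales = 4.8576 × +21.8% = +105.9%.

+105.9%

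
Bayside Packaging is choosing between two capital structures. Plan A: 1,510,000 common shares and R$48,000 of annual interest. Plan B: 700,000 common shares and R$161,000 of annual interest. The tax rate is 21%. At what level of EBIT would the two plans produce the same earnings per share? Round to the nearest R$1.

At indifference, (EBIT − 48,000)(1 − t)/1,510,000 = (EBIT − 161,000)(1 − t)/700,000.
The (1 − t) factor cancels: (EBIT − 48,000) × 700,000 = (EBIT − 161,000) × 1,510,000.
Solving, EBIT = (161,000·1,510,000 − 48,000·700,000) / (1,510,000 − 700,000) = 209,510,000,000 / 810,000 = 258,654.32.

R$258,654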